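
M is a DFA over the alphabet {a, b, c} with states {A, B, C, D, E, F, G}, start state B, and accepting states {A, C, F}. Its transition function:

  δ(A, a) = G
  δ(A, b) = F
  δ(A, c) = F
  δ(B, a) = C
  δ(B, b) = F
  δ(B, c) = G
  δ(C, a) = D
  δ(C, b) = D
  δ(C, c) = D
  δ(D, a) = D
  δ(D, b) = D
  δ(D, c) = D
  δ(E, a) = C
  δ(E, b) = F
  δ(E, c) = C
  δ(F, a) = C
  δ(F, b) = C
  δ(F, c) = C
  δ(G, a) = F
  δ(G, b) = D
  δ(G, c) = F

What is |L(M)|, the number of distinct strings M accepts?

13

The useful subgraph on states {B, C, F, G} is acyclic, so L(M) is finite; the longest accepting path visits 4 useful states, giving maximum string length 3.
Counting accepting paths from B by length: 2 of length 1, 5 of length 2, 6 of length 3. Total 13.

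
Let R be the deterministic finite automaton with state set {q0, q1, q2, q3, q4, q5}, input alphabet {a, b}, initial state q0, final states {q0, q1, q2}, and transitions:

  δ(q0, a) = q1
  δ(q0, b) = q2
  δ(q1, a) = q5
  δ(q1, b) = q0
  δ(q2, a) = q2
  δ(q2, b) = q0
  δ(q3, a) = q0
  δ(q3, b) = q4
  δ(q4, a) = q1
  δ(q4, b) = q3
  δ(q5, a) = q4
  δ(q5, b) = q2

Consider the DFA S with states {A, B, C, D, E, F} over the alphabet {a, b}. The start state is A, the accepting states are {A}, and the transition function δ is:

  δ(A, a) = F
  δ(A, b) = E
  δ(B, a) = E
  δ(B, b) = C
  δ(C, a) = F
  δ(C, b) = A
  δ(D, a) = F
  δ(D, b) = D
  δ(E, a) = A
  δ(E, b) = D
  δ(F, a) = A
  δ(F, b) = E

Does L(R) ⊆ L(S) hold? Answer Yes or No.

No

The string a is in L(R) but not in L(S).
So L(R) ⊄ L(S).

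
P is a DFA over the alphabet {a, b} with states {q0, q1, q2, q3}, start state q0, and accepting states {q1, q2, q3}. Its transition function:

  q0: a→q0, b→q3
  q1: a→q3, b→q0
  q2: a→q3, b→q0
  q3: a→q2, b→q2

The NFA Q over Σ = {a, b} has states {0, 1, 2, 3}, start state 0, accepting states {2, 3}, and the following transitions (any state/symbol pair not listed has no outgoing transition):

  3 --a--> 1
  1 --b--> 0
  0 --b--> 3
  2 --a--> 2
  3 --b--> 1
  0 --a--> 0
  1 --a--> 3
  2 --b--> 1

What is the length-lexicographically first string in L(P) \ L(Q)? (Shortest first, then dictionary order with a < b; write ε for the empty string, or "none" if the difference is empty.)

The string ba is accepted by P but not by Q.
No shorter string lies in the difference, and ba is the lexicographically first length-2 string in L(P) \ L(Q).

ba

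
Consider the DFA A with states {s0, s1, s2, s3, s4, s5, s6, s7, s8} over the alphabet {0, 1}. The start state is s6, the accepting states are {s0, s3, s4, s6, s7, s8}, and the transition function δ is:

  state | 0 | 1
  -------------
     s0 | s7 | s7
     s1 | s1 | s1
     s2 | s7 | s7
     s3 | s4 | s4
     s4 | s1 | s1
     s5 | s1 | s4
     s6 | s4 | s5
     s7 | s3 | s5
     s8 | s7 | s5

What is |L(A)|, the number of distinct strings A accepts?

The useful subgraph on states {s4, s5, s6} is acyclic, so L(A) is finite; the longest accepting path visits 3 useful states, giving maximum string length 2.
Counting accepting paths from s6 by length: 1 of length 0, 1 of length 1, 1 of length 2. Total 3.

3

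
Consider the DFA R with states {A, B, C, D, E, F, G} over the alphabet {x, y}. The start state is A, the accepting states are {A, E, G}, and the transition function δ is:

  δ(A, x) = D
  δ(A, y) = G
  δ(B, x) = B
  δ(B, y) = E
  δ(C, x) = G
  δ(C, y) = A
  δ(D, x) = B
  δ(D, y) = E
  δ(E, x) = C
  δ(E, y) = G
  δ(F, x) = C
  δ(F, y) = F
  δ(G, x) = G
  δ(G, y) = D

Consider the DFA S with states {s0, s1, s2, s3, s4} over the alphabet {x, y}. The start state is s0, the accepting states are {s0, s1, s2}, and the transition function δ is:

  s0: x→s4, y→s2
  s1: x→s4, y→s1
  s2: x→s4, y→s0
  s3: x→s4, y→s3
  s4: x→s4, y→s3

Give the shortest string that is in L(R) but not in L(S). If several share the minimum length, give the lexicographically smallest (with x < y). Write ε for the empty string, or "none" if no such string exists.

xy

The string xy is accepted by R but not by S.
No shorter string lies in the difference, and xy is the lexicographically first length-2 string in L(R) \ L(S).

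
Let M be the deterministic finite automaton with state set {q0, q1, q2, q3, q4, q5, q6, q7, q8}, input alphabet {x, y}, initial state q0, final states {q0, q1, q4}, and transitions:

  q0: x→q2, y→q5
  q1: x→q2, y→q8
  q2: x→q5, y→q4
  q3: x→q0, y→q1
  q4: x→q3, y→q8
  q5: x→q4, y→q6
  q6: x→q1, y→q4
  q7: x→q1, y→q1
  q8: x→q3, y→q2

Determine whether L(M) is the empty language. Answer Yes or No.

No

The empty string ε is accepted: the run q0 ends in the accepting state q0.
Since at least one string is accepted, L(M) is not empty.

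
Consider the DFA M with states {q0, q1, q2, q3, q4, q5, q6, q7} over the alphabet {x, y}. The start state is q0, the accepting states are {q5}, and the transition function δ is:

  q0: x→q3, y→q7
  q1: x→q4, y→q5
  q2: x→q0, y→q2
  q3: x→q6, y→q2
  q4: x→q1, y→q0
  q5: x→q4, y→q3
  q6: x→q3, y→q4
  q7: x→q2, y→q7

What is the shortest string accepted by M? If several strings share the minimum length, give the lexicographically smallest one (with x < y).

xxyxy

A breadth-first search from q0 reaches an accepting state first via the path q0 → q3 → q6 → q4 → q1 → q5 on input xxyxy.
No string of length < 5 is accepted (BFS exhausts all shorter strings without reaching an accepting state), and xxyxy is the lexicographically least accepting string of length 5.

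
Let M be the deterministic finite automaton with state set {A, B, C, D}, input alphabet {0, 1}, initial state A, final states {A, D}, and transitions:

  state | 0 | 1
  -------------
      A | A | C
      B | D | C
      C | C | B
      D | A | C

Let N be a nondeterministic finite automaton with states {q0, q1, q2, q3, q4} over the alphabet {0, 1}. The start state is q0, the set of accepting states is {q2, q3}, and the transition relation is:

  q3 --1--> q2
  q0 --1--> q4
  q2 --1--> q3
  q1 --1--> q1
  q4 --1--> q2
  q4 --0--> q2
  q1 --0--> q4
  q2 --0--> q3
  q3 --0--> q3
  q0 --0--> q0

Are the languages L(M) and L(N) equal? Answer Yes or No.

The empty string ε is accepted by M but rejected by N.
So L(M) ≠ L(N).

No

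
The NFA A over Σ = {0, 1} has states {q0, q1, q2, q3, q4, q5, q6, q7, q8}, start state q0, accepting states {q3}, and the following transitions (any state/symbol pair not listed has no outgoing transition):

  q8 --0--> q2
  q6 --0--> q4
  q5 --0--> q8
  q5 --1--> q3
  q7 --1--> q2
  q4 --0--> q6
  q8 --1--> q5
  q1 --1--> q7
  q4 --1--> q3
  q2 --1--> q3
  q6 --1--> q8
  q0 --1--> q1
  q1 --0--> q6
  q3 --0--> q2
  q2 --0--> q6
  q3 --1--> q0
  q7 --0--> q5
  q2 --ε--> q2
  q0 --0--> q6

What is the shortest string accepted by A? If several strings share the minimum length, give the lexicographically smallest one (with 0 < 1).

A breadth-first search from q0 reaches an accepting state first via the path q0 → q6 → q4 → q3 on input 001.
No string of length < 3 is accepted (BFS exhausts all shorter strings without reaching an accepting state), and 001 is the lexicographically least accepting string of length 3.

001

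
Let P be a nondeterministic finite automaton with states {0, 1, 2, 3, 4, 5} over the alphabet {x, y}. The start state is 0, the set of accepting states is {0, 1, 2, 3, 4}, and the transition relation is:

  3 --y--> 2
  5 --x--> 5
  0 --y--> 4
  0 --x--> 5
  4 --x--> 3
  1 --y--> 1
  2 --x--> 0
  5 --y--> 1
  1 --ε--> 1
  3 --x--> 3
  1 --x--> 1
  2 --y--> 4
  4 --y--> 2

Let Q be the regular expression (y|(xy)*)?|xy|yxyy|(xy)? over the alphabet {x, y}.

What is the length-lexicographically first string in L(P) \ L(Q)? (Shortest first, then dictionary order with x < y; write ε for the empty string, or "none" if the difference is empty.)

yx

The string yx is accepted by P but not by Q.
No shorter string lies in the difference, and yx is the lexicographically first length-2 string in L(P) \ L(Q).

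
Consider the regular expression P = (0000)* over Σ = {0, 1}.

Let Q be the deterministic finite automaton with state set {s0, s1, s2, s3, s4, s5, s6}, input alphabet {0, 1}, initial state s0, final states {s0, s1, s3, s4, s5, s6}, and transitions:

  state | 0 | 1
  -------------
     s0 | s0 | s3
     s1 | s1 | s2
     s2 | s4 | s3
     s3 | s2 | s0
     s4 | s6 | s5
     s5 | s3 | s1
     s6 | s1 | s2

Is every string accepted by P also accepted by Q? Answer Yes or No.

Yes

Converting the expression P to a DFA (subset construction, then merging equivalent states) gives the minimal DFA with states {p0, p1, p2, p3, p4}, start state p0, accepting states {p0} and transitions p0: 0→p1, 1→p2; p1: 0→p3, 1→p2; p2: 0→p2, 1→p2; p3: 0→p4, 1→p2; p4: 0→p0, 1→p2.
Exploring the product automaton P × Q from the start pair (p0, s0), following both machines on each input symbol, reaches 11 state pairs: (p0, s0), (p1, s0), (p2, s3), (p3, s0), (p2, s2), (p2, s0), (p4, s0), (p2, s4), (p2, s6), (p2, s5), (p2, s1).
P accepts in {p0} and Q accepts in {s0, s1, s3, s4, s5, s6}. The reachable pairs whose P-component is accepting are (p0, s0); in each of them the Q-component is accepting too, so the product for L(P) \ L(Q) (P-component accepting, Q-component rejecting) has no reachable accepting pair and the difference is empty.
Hence every string in L(P) is also in L(Q).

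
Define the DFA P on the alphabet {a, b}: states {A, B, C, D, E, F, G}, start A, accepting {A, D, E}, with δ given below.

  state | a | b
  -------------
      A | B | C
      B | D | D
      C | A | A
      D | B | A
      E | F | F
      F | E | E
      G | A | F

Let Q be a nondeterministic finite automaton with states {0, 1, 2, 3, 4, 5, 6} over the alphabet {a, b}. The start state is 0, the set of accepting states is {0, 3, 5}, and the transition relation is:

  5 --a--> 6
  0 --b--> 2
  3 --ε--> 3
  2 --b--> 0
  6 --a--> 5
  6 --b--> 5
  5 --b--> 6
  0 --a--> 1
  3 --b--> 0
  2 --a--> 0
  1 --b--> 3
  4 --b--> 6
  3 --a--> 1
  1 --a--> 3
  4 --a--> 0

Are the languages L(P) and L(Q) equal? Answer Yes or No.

Exploring the product automaton P × Q from the start pair (A, 0), following both machines on each input symbol, reaches 4 state pairs: (A, 0), (B, 1), (C, 2), (D, 3).
P accepts in {A, D, E} and Q accepts in {0, 3, 5}. In every reachable pair the two components are either both accepting — (A, 0), (D, 3) — or both non-accepting, so no string is accepted by exactly one of the machines: L(P) \ L(Q) and L(Q) \ L(P) are both empty.
Hence every string is accepted by P iff it is accepted by Q, and the two languages coincide.

Yes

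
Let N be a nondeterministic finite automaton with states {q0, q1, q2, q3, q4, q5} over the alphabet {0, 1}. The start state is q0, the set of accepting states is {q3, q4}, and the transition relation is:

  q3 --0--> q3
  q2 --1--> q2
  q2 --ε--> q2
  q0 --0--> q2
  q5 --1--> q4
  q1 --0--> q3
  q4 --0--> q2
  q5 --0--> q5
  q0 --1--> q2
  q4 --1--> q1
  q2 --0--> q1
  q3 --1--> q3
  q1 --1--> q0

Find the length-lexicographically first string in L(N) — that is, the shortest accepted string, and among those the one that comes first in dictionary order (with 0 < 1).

A breadth-first search from q0 reaches an accepting state first via the path q0 → q2 → q1 → q3 on input 000.
No string of length < 3 is accepted (BFS exhausts all shorter strings without reaching an accepting state), and 000 is the lexicographically least accepting string of length 3.

000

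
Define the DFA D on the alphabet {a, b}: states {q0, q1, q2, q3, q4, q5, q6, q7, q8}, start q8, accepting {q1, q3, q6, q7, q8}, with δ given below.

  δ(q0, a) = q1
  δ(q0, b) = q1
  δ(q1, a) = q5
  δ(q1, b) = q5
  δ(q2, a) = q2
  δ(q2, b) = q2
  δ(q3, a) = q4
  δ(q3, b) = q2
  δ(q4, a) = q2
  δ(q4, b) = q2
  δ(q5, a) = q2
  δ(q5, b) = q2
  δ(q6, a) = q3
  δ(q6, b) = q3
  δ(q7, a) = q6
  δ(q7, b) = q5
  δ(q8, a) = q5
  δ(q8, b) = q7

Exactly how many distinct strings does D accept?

5

The useful subgraph on states {q3, q6, q7, q8} is acyclic, so L(D) is finite; the longest accepting path visits 4 useful states, giving maximum string length 3.
Counting accepting paths from q8 by length: 1 of length 0, 1 of length 1, 1 of length 2, 2 of length 3. Total 5.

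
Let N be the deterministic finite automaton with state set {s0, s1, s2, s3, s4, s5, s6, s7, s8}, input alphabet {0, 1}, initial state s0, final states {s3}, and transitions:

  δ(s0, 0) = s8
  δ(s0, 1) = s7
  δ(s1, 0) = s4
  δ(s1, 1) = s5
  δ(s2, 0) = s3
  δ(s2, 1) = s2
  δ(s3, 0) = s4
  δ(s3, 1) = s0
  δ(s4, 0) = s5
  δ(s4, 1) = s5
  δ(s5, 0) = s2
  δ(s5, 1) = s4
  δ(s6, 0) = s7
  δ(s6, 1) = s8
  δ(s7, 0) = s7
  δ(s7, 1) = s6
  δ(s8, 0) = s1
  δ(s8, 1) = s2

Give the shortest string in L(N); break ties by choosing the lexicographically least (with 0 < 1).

A breadth-first search from s0 reaches an accepting state first via the path s0 → s8 → s2 → s3 on input 010.
No string of length < 3 is accepted (BFS exhausts all shorter strings without reaching an accepting state), and 010 is the lexicographically least accepting string of length 3.

010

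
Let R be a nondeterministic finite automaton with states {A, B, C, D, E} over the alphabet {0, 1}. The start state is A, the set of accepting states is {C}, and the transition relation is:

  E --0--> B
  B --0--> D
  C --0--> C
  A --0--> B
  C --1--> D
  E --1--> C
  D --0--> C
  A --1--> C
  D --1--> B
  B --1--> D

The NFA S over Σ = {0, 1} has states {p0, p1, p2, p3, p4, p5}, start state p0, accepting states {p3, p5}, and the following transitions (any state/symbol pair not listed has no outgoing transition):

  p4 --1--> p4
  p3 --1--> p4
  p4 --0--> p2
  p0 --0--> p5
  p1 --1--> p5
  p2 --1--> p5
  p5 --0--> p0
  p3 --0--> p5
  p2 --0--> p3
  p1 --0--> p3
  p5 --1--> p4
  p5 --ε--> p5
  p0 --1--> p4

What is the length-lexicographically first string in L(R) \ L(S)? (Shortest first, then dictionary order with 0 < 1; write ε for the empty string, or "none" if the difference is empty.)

The string 1 is accepted by R but not by S.
No shorter string lies in the difference, and 1 is the lexicographically first length-1 string in L(R) \ L(S).

1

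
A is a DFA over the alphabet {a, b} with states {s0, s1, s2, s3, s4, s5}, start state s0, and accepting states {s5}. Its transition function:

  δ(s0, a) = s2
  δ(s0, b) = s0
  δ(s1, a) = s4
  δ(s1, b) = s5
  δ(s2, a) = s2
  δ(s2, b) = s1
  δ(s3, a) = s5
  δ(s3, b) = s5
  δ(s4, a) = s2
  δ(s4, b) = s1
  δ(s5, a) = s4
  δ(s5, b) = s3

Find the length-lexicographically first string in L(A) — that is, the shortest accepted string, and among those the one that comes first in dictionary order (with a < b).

abb

A breadth-first search from s0 reaches an accepting state first via the path s0 → s2 → s1 → s5 on input abb.
No string of length < 3 is accepted (BFS exhausts all shorter strings without reaching an accepting state), and abb is the lexicographically least accepting string of length 3.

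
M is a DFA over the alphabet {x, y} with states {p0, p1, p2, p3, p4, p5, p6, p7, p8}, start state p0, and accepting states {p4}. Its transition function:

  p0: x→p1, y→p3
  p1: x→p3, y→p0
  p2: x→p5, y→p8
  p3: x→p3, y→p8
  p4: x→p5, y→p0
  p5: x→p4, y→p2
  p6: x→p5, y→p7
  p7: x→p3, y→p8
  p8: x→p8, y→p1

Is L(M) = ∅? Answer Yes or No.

The states reachable from the start state are {p0, p1, p3, p8}.
None of the accepting states {p4} is reachable, so no string is accepted and L(M) = ∅.

Yes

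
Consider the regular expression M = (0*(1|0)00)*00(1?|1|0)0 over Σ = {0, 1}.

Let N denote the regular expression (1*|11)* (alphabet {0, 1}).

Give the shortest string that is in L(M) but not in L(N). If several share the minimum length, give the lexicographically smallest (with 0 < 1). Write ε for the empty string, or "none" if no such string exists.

000

The string 000 is accepted by M but not by N.
No shorter string lies in the difference, and 000 is the lexicographically first length-3 string in L(M) \ L(N).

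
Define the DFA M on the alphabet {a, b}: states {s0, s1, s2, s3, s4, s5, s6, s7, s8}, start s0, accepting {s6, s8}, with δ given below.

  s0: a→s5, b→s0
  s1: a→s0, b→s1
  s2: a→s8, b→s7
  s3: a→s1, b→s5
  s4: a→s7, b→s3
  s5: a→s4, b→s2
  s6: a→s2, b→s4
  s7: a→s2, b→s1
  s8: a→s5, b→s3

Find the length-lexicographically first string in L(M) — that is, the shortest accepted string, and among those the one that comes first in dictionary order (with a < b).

aba

A breadth-first search from s0 reaches an accepting state first via the path s0 → s5 → s2 → s8 on input aba.
No string of length < 3 is accepted (BFS exhausts all shorter strings without reaching an accepting state), and aba is the lexicographically least accepting string of length 3.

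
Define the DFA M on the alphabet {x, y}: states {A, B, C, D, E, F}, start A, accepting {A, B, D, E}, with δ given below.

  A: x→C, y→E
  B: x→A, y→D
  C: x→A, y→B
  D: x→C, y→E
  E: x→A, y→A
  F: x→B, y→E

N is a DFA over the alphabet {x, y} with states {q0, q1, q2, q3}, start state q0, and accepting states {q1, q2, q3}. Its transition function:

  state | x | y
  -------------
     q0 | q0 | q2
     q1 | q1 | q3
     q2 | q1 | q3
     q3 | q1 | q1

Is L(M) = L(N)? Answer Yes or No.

The empty string ε is accepted by M but rejected by N.
So L(M) ≠ L(N).

No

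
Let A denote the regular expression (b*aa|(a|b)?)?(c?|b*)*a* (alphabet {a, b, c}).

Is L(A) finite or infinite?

The expression contains a Kleene star applied to a subexpression that matches at least one nonempty string, so it matches strings of unbounded length.
Hence L(A) is infinite.

infinite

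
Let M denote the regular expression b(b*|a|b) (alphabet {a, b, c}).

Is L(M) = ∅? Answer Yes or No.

The string b matches the expression, so it belongs to L(M).
Since L(M) contains at least one string, it is not empty.

No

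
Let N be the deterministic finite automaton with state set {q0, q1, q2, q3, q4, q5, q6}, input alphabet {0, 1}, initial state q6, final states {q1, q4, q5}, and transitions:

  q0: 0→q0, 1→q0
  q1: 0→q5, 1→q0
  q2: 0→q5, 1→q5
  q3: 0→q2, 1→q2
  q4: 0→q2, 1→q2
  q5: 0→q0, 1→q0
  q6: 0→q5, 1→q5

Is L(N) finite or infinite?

finite

The useful states (reachable from q6 and able to reach an accepting state) are {q5, q6}.
Restricted to these states the transition graph has no cycle, so every accepting path has bounded length and L is finite.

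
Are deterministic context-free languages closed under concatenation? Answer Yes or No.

Take L₁ = {ε, c} (finite, hence regular and DCFL) and L₂ = {c aⁿbⁿ : n≥0} ∪ {cc aⁿb²ⁿ : n≥0} (a DCFL: the number of leading c's tells the DPDA whether to pop one stack symbol per b or per two b's). Then L₁L₂ ∩ cca⁺b* = {cc aⁿbⁿ : n≥1} ∪ {cc aⁿb²ⁿ : n≥1}. If L₁L₂ were a DCFL, so would be this intersection with a regular set, and a DPDA for it started from its configuration after reading cc would accept {aⁿbⁿ : n≥1} ∪ {aⁿb²ⁿ : n≥1}, which no deterministic PDA accepts (a DPDA for it would have a single run on aⁿb²ⁿ, accepting after the prefix aⁿbⁿ and accepting again after n more b's; an ordinary PDA that simulates it on a's and b's and, at any moment when it is accepting, may switch to reading only a fresh letter d while feeding each d to the simulation as a b, would accept aⁱbʲdᵏ (k≥1) exactly when both aⁱbʲ and aⁱbʲ⁺ᵏ are in the language, i.e. its language intersected with the regular set a*b*d⁺ would be exactly {aⁿbⁿdⁿ : n≥1} — impossible, since context-free languages are closed under intersection with regular sets and {aⁿbⁿdⁿ} is not context-free). Hence L₁L₂ is not a DCFL.

No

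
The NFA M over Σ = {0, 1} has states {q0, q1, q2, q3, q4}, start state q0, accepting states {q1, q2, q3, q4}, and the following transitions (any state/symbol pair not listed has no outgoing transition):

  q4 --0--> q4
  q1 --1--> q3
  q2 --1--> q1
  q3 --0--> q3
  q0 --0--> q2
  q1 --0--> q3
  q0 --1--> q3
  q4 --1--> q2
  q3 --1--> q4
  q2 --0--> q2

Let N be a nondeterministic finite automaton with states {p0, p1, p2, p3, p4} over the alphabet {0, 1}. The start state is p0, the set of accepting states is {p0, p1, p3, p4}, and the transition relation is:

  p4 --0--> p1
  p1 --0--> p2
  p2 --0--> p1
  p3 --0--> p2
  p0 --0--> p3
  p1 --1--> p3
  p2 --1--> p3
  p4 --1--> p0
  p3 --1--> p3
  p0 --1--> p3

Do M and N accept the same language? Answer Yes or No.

No

The string 00 is accepted by M but rejected by N.
So L(M) ≠ L(N).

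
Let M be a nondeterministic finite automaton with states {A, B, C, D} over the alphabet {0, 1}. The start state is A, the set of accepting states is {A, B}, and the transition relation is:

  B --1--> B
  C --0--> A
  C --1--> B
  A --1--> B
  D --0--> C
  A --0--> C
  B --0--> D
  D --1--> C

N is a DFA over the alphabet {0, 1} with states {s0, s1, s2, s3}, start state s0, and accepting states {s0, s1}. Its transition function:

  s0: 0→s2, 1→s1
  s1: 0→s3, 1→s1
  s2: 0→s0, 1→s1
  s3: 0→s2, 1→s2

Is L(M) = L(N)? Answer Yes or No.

Yes

Exploring the product automaton M × N from the start pair (A, s0), following both machines on each input symbol, reaches 4 state pairs: (A, s0), (C, s2), (B, s1), (D, s3).
M accepts in {A, B} and N accepts in {s0, s1}. In every reachable pair the two components are either both accepting — (A, s0), (B, s1) — or both non-accepting, so no string is accepted by exactly one of the machines: L(M) \ L(N) and L(N) \ L(M) are both empty.
Hence every string is accepted by M iff it is accepted by N, and the two languages coincide.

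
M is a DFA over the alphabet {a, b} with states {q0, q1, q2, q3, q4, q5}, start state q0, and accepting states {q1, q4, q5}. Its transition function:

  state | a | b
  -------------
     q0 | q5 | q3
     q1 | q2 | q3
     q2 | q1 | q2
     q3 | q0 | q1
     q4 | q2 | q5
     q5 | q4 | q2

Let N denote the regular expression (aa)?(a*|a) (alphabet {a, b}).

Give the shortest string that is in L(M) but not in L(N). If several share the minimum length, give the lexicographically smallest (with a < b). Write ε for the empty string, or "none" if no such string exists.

bb

The string bb is accepted by M but not by N.
No shorter string lies in the difference, and bb is the lexicographically first length-2 string in L(M) \ L(N).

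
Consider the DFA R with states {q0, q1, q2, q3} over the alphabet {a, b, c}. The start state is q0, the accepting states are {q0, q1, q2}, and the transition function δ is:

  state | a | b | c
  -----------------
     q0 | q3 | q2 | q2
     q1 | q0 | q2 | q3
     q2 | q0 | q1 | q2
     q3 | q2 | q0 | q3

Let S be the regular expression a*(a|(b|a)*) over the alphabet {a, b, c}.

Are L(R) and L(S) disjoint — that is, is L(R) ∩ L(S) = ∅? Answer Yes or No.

No

The empty string ε is accepted by both R and S.
Hence L(R) ∩ L(S) ≠ ∅.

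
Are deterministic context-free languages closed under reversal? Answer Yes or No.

L = {c bⁿaⁿ : n≥0} ∪ {d b²ⁿaⁿ : n≥0} is a DCFL: the first symbol tells a deterministic PDA whether to pop one or two b's per a. Its reversal Lᴿ = {aⁿbⁿ c : n≥0} ∪ {aⁿb²ⁿ d : n≥0} is not. DCFLs are closed under right quotient by regular languages, and Lᴿ/{c, d} = {aⁿbⁿ : n≥0} ∪ {aⁿb²ⁿ : n≥0} — the standard context-free language accepted by no deterministic PDA (intuitively the machine would have to commit to a b-to-a ratio before the distinguishing marker arrives; formally, a DPDA for it would have a single run on aⁿb²ⁿ, accepting after the prefix aⁿbⁿ and accepting again after n more b's; an ordinary PDA that simulates it on a's and b's and, at any moment when it is accepting, may switch to reading only a fresh letter e while feeding each e to the simulation as a b, would accept aⁱbʲeᵏ (k≥1) exactly when both aⁱbʲ and aⁱbʲ⁺ᵏ are in the language, i.e. its language intersected with the regular set a*b*e⁺ would be exactly {aⁿbⁿeⁿ : n≥1} — impossible, since context-free languages are closed under intersection with regular sets and {aⁿbⁿeⁿ} is not context-free). So Lᴿ cannot be a DCFL.

No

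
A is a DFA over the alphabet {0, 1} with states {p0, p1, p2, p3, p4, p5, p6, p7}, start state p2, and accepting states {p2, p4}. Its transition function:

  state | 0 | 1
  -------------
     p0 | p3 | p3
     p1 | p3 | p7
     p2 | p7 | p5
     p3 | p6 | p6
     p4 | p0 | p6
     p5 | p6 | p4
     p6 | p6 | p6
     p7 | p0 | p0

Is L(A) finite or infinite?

finite

The useful states (reachable from p2 and able to reach an accepting state) are {p2, p4, p5}.
Restricted to these states the transition graph has no cycle, so every accepting path has bounded length and L is finite.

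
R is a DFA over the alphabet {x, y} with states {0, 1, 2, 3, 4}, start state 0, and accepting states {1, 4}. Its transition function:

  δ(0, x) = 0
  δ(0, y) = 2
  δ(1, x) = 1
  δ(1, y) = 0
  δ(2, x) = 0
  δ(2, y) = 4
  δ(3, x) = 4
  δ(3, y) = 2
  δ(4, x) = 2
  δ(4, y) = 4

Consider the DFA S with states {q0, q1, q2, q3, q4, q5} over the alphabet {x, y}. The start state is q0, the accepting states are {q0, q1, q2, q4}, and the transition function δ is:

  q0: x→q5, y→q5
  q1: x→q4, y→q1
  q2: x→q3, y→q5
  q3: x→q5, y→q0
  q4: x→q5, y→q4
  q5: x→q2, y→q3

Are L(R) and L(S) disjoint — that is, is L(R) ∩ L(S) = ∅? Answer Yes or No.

The string xyy is accepted by both R and S.
Hence L(R) ∩ L(S) ≠ ∅.

No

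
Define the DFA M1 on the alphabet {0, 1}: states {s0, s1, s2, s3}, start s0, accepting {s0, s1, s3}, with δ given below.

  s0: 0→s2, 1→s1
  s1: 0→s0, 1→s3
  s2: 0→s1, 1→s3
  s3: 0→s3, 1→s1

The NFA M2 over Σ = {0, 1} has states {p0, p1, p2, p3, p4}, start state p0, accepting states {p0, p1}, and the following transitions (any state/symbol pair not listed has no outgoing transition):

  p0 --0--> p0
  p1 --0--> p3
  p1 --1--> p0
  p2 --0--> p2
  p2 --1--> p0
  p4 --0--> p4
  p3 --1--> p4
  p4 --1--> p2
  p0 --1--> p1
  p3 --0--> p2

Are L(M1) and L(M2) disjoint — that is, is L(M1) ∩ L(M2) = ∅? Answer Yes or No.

The empty string ε is accepted by both M1 and M2.
Hence L(M1) ∩ L(M2) ≠ ∅.

No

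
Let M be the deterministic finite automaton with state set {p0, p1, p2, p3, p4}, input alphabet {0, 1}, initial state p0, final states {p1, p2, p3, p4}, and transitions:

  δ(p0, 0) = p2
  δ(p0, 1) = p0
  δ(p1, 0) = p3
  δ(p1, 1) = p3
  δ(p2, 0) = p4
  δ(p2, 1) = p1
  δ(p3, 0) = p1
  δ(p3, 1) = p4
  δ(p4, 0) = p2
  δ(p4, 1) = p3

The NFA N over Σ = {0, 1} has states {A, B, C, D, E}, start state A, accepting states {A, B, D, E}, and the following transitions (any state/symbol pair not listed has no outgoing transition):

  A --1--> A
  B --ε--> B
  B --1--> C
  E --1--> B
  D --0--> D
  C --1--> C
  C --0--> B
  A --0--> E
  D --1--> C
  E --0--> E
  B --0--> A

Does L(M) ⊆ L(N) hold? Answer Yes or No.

No

The string 011 is in L(M) but not in L(N).
So L(M) ⊄ L(N).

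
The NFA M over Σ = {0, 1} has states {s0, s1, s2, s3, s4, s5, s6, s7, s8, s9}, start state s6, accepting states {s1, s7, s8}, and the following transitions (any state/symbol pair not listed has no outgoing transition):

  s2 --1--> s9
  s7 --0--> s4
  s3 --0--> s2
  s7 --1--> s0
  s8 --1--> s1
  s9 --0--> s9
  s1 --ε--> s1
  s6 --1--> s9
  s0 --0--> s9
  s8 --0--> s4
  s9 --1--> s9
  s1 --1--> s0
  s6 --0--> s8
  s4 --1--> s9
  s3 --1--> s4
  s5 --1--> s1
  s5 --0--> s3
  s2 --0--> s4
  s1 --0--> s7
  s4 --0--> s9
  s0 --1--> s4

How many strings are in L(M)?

The useful subgraph on states {s1, s6, s7, s8} is acyclic, so L(M) is finite; the longest accepting path visits 4 useful states, giving maximum string length 3.
Counting accepting paths from s6 by length: 1 of length 1, 1 of length 2, 1 of length 3. Total 3.

3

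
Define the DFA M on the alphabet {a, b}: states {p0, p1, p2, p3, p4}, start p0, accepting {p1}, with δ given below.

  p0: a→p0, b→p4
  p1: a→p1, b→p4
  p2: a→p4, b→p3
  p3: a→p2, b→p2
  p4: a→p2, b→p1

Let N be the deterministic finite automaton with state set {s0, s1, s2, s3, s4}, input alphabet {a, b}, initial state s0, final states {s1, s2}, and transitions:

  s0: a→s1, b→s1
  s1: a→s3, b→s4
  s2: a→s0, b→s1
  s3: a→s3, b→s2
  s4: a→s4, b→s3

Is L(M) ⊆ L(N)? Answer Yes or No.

The string bb is in L(M) but not in L(N).
So L(M) ⊄ L(N).

No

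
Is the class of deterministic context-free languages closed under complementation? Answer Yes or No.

Yes

A deterministic PDA can be normalised so that it always reads its entire input (no blocking, no infinite ε-loops) and records in its finite control whether it has passed through an accepting state since the last input symbol was consumed; inverting that end-of-input verdict yields a DPDA for the complement.
So the deterministic context-free languages are closed under complement.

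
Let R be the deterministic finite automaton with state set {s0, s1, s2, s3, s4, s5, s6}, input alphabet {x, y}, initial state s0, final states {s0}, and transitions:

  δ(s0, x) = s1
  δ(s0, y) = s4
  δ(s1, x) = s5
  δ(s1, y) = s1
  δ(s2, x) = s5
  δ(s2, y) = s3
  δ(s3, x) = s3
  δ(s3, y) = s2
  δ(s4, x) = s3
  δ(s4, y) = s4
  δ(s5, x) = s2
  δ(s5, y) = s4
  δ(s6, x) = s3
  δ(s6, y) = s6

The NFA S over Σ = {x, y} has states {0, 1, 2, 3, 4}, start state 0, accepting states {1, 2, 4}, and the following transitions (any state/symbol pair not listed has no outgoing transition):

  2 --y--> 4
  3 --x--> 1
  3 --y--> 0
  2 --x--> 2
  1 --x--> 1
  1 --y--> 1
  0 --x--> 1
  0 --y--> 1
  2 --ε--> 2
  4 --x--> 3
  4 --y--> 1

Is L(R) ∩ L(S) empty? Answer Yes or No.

Yes

Exploring the product automaton R × S from the start pair (s0, 0), following both machines on each input symbol, reaches 6 state pairs: (s0, 0), (s1, 1), (s4, 1), (s5, 1), (s3, 1), (s2, 1).
R accepts in {s0} and S accepts in {1, 2, 4}; no reachable pair has both components accepting, so no string drives both machines to acceptance simultaneously and L(R) ∩ L(S) = ∅.
So no string is accepted by both, and the intersection is empty.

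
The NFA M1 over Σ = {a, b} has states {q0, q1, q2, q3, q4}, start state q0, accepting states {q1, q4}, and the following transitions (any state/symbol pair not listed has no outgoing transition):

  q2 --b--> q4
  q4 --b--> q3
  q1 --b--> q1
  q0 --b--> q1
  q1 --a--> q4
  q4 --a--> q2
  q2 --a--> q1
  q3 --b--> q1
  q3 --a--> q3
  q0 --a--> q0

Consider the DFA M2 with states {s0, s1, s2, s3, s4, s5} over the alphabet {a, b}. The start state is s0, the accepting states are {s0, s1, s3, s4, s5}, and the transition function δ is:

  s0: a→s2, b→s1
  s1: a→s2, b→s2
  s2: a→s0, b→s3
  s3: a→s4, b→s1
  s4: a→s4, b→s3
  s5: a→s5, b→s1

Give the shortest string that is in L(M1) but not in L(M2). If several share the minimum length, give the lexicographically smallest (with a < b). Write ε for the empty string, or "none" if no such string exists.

ba

The string ba is accepted by M1 but not by M2.
No shorter string lies in the difference, and ba is the lexicographically first length-2 string in L(M1) \ L(M2).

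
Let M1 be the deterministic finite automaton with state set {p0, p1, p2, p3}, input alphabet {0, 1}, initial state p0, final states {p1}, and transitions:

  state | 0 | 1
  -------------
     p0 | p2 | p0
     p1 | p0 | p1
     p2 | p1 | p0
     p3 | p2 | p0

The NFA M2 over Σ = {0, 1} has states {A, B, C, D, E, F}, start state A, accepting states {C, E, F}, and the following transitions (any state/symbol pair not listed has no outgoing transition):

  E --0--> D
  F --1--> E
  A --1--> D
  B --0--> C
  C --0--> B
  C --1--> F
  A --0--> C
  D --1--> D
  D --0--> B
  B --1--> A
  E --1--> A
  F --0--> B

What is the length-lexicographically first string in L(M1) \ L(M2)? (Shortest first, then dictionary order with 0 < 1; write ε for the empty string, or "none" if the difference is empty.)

00

The string 00 is accepted by M1 but not by M2.
No shorter string lies in the difference, and 00 is the lexicographically first length-2 string in L(M1) \ L(M2).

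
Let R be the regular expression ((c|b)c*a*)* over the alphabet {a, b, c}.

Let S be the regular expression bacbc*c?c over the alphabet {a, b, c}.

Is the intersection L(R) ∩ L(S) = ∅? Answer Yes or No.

The string bacbc is accepted by both R and S.
Hence L(R) ∩ L(S) ≠ ∅.

No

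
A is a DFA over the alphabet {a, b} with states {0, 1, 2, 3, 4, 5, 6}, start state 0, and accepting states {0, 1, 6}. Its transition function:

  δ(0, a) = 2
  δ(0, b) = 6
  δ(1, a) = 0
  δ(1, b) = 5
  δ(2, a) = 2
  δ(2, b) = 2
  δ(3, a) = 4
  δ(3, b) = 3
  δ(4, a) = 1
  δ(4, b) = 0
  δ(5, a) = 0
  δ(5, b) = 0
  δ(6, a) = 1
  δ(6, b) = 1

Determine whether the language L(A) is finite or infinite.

infinite

State 0 is reachable from the start and can reach an accepting state, and it lies on the cycle 0 → 6 → 1 → 0.
Traversing that cycle any number of times yields accepted strings of unbounded length, so the language is infinite.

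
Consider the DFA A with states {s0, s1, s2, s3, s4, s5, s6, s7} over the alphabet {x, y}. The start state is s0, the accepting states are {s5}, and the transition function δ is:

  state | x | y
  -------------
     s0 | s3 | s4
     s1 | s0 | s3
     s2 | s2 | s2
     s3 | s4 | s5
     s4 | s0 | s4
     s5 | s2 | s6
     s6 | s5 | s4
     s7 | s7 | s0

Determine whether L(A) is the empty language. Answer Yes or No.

The string xy is accepted: the run s0 → s3 → s5 ends in the accepting state s5.
Since at least one string is accepted, L(A) is not empty.

No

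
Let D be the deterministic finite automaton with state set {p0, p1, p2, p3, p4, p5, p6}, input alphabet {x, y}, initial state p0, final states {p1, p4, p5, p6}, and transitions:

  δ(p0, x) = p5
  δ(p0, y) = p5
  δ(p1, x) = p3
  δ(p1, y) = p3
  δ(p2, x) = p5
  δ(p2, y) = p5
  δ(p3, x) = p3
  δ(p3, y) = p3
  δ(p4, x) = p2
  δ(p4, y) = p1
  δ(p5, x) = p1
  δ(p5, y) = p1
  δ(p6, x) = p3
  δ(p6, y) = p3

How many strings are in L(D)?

The useful subgraph on states {p0, p1, p5} is acyclic, so L(D) is finite; the longest accepting path visits 3 useful states, giving maximum string length 2.
Counting accepting paths from p0 by length: 2 of length 1, 4 of length 2. Total 6.

6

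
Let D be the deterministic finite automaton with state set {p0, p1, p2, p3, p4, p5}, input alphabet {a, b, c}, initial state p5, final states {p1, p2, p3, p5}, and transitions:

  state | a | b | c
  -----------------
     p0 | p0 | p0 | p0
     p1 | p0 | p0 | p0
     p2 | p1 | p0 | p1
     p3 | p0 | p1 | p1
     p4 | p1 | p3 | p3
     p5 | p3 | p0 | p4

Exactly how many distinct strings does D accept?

The useful subgraph on states {p1, p3, p4, p5} is acyclic, so L(D) is finite; the longest accepting path visits 4 useful states, giving maximum string length 3.
Counting accepting paths from p5 by length: 1 of length 0, 1 of length 1, 5 of length 2, 4 of length 3. Total 11.

11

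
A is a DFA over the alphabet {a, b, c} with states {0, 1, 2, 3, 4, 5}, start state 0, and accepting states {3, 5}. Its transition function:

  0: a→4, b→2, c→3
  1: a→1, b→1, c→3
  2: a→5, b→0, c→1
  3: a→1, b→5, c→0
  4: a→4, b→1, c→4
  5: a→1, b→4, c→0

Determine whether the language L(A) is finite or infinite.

State 0 is reachable from the start and can reach an accepting state, and it lies on the cycle 0 → 2 → 0.
Traversing that cycle any number of times yields accepted strings of unbounded length, so the language is infinite.

infinite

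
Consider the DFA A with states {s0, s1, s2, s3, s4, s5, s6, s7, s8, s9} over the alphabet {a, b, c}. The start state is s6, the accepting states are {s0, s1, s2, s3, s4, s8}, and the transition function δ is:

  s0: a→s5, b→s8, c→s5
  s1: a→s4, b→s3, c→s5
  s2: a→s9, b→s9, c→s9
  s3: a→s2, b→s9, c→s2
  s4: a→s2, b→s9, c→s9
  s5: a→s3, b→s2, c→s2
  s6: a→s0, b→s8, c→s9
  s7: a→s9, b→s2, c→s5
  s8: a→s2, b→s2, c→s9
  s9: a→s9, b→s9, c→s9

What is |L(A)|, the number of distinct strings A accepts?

The useful subgraph on states {s0, s2, s3, s5, s6, s8} is acyclic, so L(A) is finite; the longest accepting path visits 5 useful states, giving maximum string length 4.
Counting accepting paths from s6 by length: 2 of length 1, 3 of length 2, 8 of length 3, 4 of length 4. Total 17.

17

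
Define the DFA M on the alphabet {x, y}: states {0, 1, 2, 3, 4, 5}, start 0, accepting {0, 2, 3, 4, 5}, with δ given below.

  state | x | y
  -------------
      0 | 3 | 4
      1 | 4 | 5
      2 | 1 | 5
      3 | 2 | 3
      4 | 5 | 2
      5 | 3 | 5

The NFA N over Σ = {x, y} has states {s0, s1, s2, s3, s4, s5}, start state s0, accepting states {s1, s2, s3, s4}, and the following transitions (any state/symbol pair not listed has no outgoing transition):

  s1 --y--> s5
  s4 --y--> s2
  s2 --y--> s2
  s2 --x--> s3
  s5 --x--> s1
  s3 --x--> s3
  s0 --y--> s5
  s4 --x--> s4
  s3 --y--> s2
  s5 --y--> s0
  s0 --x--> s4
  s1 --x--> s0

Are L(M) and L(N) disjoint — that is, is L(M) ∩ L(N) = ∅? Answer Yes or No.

The string x is accepted by both M and N.
Hence L(M) ∩ L(N) ≠ ∅.

No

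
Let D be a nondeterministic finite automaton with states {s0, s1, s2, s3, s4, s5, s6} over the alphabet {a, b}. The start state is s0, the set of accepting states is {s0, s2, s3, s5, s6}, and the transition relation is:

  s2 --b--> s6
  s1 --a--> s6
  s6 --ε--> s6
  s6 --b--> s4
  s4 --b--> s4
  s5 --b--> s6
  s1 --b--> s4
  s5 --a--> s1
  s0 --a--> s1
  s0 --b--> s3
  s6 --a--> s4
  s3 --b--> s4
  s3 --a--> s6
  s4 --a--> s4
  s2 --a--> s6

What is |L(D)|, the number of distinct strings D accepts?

4

The useful subgraph on states {s0, s1, s3, s6} is acyclic, so L(D) is finite; the longest accepting path visits 3 useful states, giving maximum string length 2.
Counting accepting paths from s0 by length: 1 of length 0, 1 of length 1, 2 of length 2. Total 4.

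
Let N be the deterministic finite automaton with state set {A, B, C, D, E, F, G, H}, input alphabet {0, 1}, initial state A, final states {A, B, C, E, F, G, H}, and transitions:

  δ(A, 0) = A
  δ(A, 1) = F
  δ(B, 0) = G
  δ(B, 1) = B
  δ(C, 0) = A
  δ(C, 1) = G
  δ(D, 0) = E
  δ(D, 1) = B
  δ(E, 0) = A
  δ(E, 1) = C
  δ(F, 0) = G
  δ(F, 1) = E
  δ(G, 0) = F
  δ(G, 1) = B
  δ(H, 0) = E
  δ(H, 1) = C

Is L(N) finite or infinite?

infinite

State A is reachable from the start and can reach an accepting state, and it lies on the cycle A → A.
Traversing that cycle any number of times yields accepted strings of unbounded length, so the language is infinite.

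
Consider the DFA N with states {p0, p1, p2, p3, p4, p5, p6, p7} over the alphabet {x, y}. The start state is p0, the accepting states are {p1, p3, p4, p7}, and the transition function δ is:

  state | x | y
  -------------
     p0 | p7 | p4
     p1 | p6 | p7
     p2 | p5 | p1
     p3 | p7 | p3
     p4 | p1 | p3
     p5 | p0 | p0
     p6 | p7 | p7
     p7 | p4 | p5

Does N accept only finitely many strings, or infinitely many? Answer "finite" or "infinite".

infinite

State p4 is reachable from the start and can reach an accepting state, and it lies on the cycle p4 → p1 → p6 → p7 → p4.
Traversing that cycle any number of times yields accepted strings of unbounded length, so the language is infinite.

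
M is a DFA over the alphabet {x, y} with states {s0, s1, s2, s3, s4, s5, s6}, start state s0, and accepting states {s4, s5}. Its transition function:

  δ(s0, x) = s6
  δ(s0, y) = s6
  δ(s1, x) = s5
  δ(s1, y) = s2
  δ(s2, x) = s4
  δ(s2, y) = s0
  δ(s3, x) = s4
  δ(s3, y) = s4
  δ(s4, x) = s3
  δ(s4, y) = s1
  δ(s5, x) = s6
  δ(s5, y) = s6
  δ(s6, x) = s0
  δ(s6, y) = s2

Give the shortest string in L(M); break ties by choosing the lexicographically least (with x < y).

xyx

A breadth-first search from s0 reaches an accepting state first via the path s0 → s6 → s2 → s4 on input xyx.
No string of length < 3 is accepted (BFS exhausts all shorter strings without reaching an accepting state), and xyx is the lexicographically least accepting string of length 3.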